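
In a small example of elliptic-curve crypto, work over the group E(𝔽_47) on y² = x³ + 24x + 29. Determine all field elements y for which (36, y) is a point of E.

19, 28

x³ + 24x + 29 = 47549 ≡ 32 (mod 47).
Square roots of 32 mod 47: 19 and 28 (since 19² = 361 ≡ 32).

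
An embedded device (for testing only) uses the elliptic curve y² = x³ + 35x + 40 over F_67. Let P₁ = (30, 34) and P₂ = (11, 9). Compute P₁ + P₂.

(32, 48)

(30, 34) + (11, 9). λ = (9 - 34)/(11 - 30) ≡ 42/48 mod 67. 48⁻¹ ≡ 7 (mod 67), so λ ≡ 26.
  x = λ² - 30 - 11 = 676 - 41 ≡ 32; y = λ·(30 - 32) - 34 ≡ 48. → (32, 48)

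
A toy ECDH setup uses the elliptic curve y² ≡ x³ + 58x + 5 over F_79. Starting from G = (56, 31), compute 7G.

(78, 74)

Repeated addition: build up to 7G.
2G: tangent at (56, 31): λ = (3·56² + 58)/(2·31) ≡ 65/62. 62⁻¹ ≡ 65 (mod 79), so λ ≡ 65·65 ≡ 38.
  x = λ² - 56 - 56 = 1444 - 112 ≡ 68; y = λ·(56 - 68) - 31 ≡ 66. → (68, 66)
3G: (68, 66) + (56, 31). λ = (31 - 66)/(56 - 68) ≡ 44/67 mod 79. 67⁻¹ ≡ 46 (mod 79), so λ ≡ 49.
  x = λ² - 68 - 56 = 2401 - 124 ≡ 65; y = λ·(68 - 65) - 66 ≡ 2. → (65, 2)
4G: (65, 2) + (56, 31). λ = (31 - 2)/(56 - 65) ≡ 29/70 mod 79. 70⁻¹ ≡ 35 (mod 79), so λ ≡ 67.
  x = λ² - 65 - 56 = 4489 - 121 ≡ 23; y = λ·(65 - 23) - 2 ≡ 47. → (23, 47)
5G: (23, 47) + (56, 31). λ = (31 - 47)/(56 - 23) ≡ 63/33 mod 79. 33⁻¹ ≡ 12 (mod 79) since 33·12 = 396 ≡ 1, so λ ≡ 45.
  x = λ² - 23 - 56 = 2025 - 79 ≡ 50; y = λ·(23 - 50) - 47 ≡ 2. → (50, 2)
6G: (50, 2) + (56, 31). λ = (31 - 2)/(56 - 50) ≡ 29/6 mod 79. 6⁻¹ ≡ 66 (mod 79) since 6·66 = 396 ≡ 1, so λ ≡ 18.
  x = λ² - 50 - 56 = 324 - 106 ≡ 60; y = λ·(50 - 60) - 2 ≡ 55. → (60, 55)
7G: (60, 55) + (56, 31). λ = (31 - 55)/(56 - 60) ≡ 55/75 mod 79. 75⁻¹ ≡ 59 (mod 79), so λ ≡ 6.
  x = λ² - 60 - 56 = 36 - 116 ≡ 78; y = λ·(60 - 78) - 55 ≡ 74. → (78, 74)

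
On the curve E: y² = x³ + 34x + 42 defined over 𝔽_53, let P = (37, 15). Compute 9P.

Double-and-add on 9 = (1001)₂. Start with P = (37, 15) for the leading 1-bit.
double: tangent at (37, 15): λ = (3·37² + 34)/(2·15) ≡ 7/30. 30⁻¹ ≡ 23 (mod 53), so λ ≡ 7·23 ≡ 2.
  x = λ² - 37 - 37 = 4 - 74 ≡ 36; y = λ·(37 - 36) - 15 ≡ 40. → (36, 40)
double: tangent at (36, 40): λ = (3·36² + 34)/(2·40) ≡ 0/27. 27⁻¹ ≡ 2 (mod 53), so λ ≡ 0·2 ≡ 0.
  x = λ² - 36 - 36 = 0 - 72 ≡ 34; y = λ·(36 - 34) - 40 ≡ 13. → (34, 13)
double: tangent at (34, 13): λ = (3·34² + 34)/(2·13) ≡ 4/26. 26⁻¹ ≡ 51 (mod 53) since 26·51 = 1326 ≡ 1, so λ ≡ 4·51 ≡ 45.
  x = λ² - 34 - 34 = 2025 - 68 ≡ 49; y = λ·(34 - 49) - 13 ≡ 1. → (49, 1)
add P: (49, 1) + (37, 15). λ = (15 - 1)/(37 - 49) ≡ 14/41 mod 53. 41⁻¹ ≡ 22 (mod 53) since 41·22 = 902 ≡ 1, so λ ≡ 43.
  x = λ² - 49 - 37 = 1849 - 86 ≡ 14; y = λ·(49 - 14) - 1 ≡ 20. → (14, 20)

(14, 20)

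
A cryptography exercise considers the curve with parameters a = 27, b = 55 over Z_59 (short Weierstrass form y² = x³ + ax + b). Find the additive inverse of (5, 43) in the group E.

-(5, 43) = (5, -43 mod 59) = (5, 16).

(5, 16)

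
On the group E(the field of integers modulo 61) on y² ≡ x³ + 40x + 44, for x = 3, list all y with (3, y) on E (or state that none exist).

x³ + 40x + 44 = 191 ≡ 8 (mod 61).
8 is a non-residue mod 61; no y exists.

none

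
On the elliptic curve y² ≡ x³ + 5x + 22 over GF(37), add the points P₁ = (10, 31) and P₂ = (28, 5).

(2, 15)

(10, 31) + (28, 5). λ = (5 - 31)/(28 - 10) ≡ 11/18 mod 37. 18⁻¹ ≡ 35 (mod 37) since 18·35 = 630 ≡ 1, so λ ≡ 15.
  x = λ² - 10 - 28 = 225 - 38 ≡ 2; y = λ·(10 - 2) - 31 ≡ 15. → (2, 15)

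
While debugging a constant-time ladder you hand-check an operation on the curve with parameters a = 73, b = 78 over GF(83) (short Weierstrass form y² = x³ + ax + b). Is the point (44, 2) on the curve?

no

y² = 2² ≡ 4; x³ + 73x + 78 = 88474 ≡ 79 (mod 83). 4 ≠ 79.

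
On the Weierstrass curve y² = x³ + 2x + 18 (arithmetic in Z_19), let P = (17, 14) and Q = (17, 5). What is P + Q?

The two points share x = 17 and their y-coordinates satisfy 14 + 5 ≡ 0 (mod 19), so they are inverses. Their sum is 𝒪.

O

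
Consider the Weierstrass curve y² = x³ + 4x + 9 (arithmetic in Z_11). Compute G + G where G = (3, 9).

tangent at (3, 9): λ = (3·3² + 4)/(2·9) ≡ 9/7. 7⁻¹ ≡ 8 (mod 11), so λ ≡ 9·8 ≡ 6.
  x = λ² - 3 - 3 = 36 - 6 ≡ 8; y = λ·(3 - 8) - 9 ≡ 5. → (8, 5)

(8, 5)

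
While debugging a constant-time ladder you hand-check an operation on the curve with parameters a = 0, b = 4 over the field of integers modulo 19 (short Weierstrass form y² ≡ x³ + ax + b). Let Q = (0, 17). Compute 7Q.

Repeated addition: build up to 7Q.
2Q: tangent at (0, 17): λ = (3·0² + 0)/(2·17) ≡ 0/15. 15⁻¹ ≡ 14 (mod 19), so λ ≡ 0·14 ≡ 0.
  x = λ² - 0 - 0 = 0 - 0 ≡ 0; y = λ·(0 - 0) - 17 ≡ 2. → (0, 2)
3Q: (0, 2) + (0, 17): same x and y₁ ≡ -y₂, so the sum is O.
4Q: O + (0, 17) = (0, 17) (identity).
5Q: tangent at (0, 17): λ = (3·0² + 0)/(2·17) ≡ 0/15. 15⁻¹ ≡ 14 (mod 19), so λ ≡ 0·14 ≡ 0.
  x = λ² - 0 - 0 = 0 - 0 ≡ 0; y = λ·(0 - 0) - 17 ≡ 2. → (0, 2)
6Q: (0, 2) + (0, 17): same x and y₁ ≡ -y₂, so the sum is O.
7Q: O + (0, 17) = (0, 17) (identity).

(0, 17)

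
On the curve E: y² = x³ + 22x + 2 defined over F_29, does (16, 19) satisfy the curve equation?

yes

y² = 19² ≡ 13; x³ + 22x + 2 = 4450 ≡ 13 (mod 29). 13 = 13.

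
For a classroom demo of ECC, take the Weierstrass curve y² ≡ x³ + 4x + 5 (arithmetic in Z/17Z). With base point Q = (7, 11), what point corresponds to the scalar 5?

(7, 6)

Repeated addition: build up to 5Q.
2Q: tangent at (7, 11): λ = (3·7² + 4)/(2·11) ≡ 15/5. 5⁻¹ ≡ 7 (mod 17) since 5·7 = 35 ≡ 1, so λ ≡ 15·7 ≡ 3.
  x = λ² - 7 - 7 = 9 - 14 ≡ 12; y = λ·(7 - 12) - 11 ≡ 8. → (12, 8)
3Q: (12, 8) + (7, 11). λ = (11 - 8)/(7 - 12) ≡ 3/12 mod 17. 12⁻¹ ≡ 10 (mod 17) since 12·10 = 120 ≡ 1, so λ ≡ 13.
  x = λ² - 12 - 7 = 169 - 19 ≡ 14; y = λ·(12 - 14) - 8 ≡ 0. → (14, 0)
4Q: (14, 0) + (7, 11). λ = (11 - 0)/(7 - 14) ≡ 11/10 mod 17. 10⁻¹ ≡ 12 (mod 17) since 10·12 = 120 ≡ 1, so λ ≡ 13.
  x = λ² - 14 - 7 = 169 - 21 ≡ 12; y = λ·(14 - 12) - 0 ≡ 9. → (12, 9)
5Q: (12, 9) + (7, 11). λ = (11 - 9)/(7 - 12) ≡ 2/12 mod 17. 12⁻¹ ≡ 10 (mod 17), so λ ≡ 3.
  x = λ² - 12 - 7 = 9 - 19 ≡ 7; y = λ·(12 - 7) - 9 ≡ 6. → (7, 6)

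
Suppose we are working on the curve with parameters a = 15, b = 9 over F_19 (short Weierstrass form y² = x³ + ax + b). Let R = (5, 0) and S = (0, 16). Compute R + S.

(6, 7)

(5, 0) + (0, 16). λ = (16 - 0)/(0 - 5) ≡ 16/14 mod 19. 14⁻¹ ≡ 15 (mod 19), so λ ≡ 12.
  x = λ² - 5 - 0 = 144 - 5 ≡ 6; y = λ·(5 - 6) - 0 ≡ 7. → (6, 7)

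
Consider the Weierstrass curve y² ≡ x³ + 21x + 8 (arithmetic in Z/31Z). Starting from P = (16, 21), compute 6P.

(17, 15)

Double-and-add on 6 = (110)₂. Start with P = (16, 21) for the leading 1-bit.
double: tangent at (16, 21): λ = (3·16² + 21)/(2·21) ≡ 14/11. 11⁻¹ ≡ 17 (mod 31), so λ ≡ 14·17 ≡ 21.
  x = λ² - 16 - 16 = 441 - 32 ≡ 6; y = λ·(16 - 6) - 21 ≡ 3. → (6, 3)
add P: (6, 3) + (16, 21). λ = (21 - 3)/(16 - 6) ≡ 18/10 mod 31. 10⁻¹ ≡ 28 (mod 31), so λ ≡ 8.
  x = λ² - 6 - 16 = 64 - 22 ≡ 11; y = λ·(6 - 11) - 3 ≡ 19. → (11, 19)
double: tangent at (11, 19): λ = (3·11² + 21)/(2·19) ≡ 12/7. 7⁻¹ ≡ 9 (mod 31), so λ ≡ 12·9 ≡ 15.
  x = λ² - 11 - 11 = 225 - 22 ≡ 17; y = λ·(11 - 17) - 19 ≡ 15. → (17, 15)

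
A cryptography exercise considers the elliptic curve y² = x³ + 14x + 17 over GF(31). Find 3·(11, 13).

(26, 16)

Write G = (11, 13).
Repeated addition: build up to 3G.
2G: tangent at (11, 13): λ = (3·11² + 14)/(2·13) ≡ 5/26. 26⁻¹ ≡ 6 (mod 31) since 26·6 = 156 ≡ 1, so λ ≡ 5·6 ≡ 30.
  x = λ² - 11 - 11 = 900 - 22 ≡ 10; y = λ·(11 - 10) - 13 ≡ 17. → (10, 17)
3G: (10, 17) + (11, 13). λ = (13 - 17)/(11 - 10) ≡ 27/1 mod 31. 1⁻¹ ≡ 1 (mod 31) since 1·1 = 1 ≡ 1, so λ ≡ 27.
  x = λ² - 10 - 11 = 729 - 21 ≡ 26; y = λ·(10 - 26) - 17 ≡ 16. → (26, 16)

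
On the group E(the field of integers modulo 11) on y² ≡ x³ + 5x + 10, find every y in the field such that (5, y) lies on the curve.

none

x³ + 5x + 10 = 160 ≡ 6 (mod 11).
6 is a non-residue mod 11; no y exists.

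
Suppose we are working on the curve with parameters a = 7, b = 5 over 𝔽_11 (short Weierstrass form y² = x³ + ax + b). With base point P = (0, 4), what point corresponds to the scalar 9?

(4, 8)

Double-and-add on 9 = (1001)₂. Start with P = (0, 4) for the leading 1-bit.
double: tangent at (0, 4): λ = (3·0² + 7)/(2·4) ≡ 7/8. 8⁻¹ ≡ 7 (mod 11), so λ ≡ 7·7 ≡ 5.
  x = λ² - 0 - 0 = 25 - 0 ≡ 3; y = λ·(0 - 3) - 4 ≡ 3. → (3, 3)
double: tangent at (3, 3): λ = (3·3² + 7)/(2·3) ≡ 1/6. 6⁻¹ ≡ 2 (mod 11) since 6·2 = 12 ≡ 1, so λ ≡ 1·2 ≡ 2.
  x = λ² - 3 - 3 = 4 - 6 ≡ 9; y = λ·(3 - 9) - 3 ≡ 7. → (9, 7)
double: tangent at (9, 7): λ = (3·9² + 7)/(2·7) ≡ 8/3. 3⁻¹ ≡ 4 (mod 11) since 3·4 = 12 ≡ 1, so λ ≡ 8·4 ≡ 10.
  x = λ² - 9 - 9 = 100 - 18 ≡ 5; y = λ·(9 - 5) - 7 ≡ 0. → (5, 0)
add P: (5, 0) + (0, 4). λ = (4 - 0)/(0 - 5) ≡ 4/6 mod 11. 6⁻¹ ≡ 2 (mod 11), so λ ≡ 8.
  x = λ² - 5 - 0 = 64 - 5 ≡ 4; y = λ·(5 - 4) - 0 ≡ 8. → (4, 8)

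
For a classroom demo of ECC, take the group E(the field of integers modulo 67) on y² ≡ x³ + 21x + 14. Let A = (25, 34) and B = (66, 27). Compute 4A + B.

First 4A:
Double-and-add on 4 = (100)₂. Start with A = (25, 34) for the leading 1-bit.
double: tangent at (25, 34): λ = (3·25² + 21)/(2·34) ≡ 20/1. 1⁻¹ ≡ 1 (mod 67) since 1·1 = 1 ≡ 1, so λ ≡ 20·1 ≡ 20.
  x = λ² - 25 - 25 = 400 - 50 ≡ 15; y = λ·(25 - 15) - 34 ≡ 32. → (15, 32)
double: tangent at (15, 32): λ = (3·15² + 21)/(2·32) ≡ 26/64. 64⁻¹ ≡ 22 (mod 67), so λ ≡ 26·22 ≡ 36.
  x = λ² - 15 - 15 = 1296 - 30 ≡ 60; y = λ·(15 - 60) - 32 ≡ 23. → (60, 23)
4A = (60, 23).
Finally 4A + B:
(60, 23) + (66, 27). λ = (27 - 23)/(66 - 60) ≡ 4/6 mod 67. 6⁻¹ ≡ 56 (mod 67), so λ ≡ 23.
  x = λ² - 60 - 66 = 529 - 126 ≡ 1; y = λ·(60 - 1) - 23 ≡ 61. → (1, 61)

(1, 61)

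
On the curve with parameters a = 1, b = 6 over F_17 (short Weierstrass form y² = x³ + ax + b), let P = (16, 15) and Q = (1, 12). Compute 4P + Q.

(1, 5)

First 4P:
Repeated addition: build up to 4P.
2P: tangent at (16, 15): λ = (3·16² + 1)/(2·15) ≡ 4/13. 13⁻¹ ≡ 4 (mod 17), so λ ≡ 4·4 ≡ 16.
  x = λ² - 16 - 16 = 256 - 32 ≡ 3; y = λ·(16 - 3) - 15 ≡ 6. → (3, 6)
3P: (3, 6) + (16, 15). λ = (15 - 6)/(16 - 3) ≡ 9/13 mod 17. 13⁻¹ ≡ 4 (mod 17), so λ ≡ 2.
  x = λ² - 3 - 16 = 4 - 19 ≡ 2; y = λ·(3 - 2) - 6 ≡ 13. → (2, 13)
4P: (2, 13) + (16, 15). λ = (15 - 13)/(16 - 2) ≡ 2/14 mod 17. 14⁻¹ ≡ 11 (mod 17), so λ ≡ 5.
  x = λ² - 2 - 16 = 25 - 18 ≡ 7; y = λ·(2 - 7) - 13 ≡ 13. → (7, 13)
4P = (7, 13).
Finally 4P + Q:
(7, 13) + (1, 12). λ = (12 - 13)/(1 - 7) ≡ 16/11 mod 17. 11⁻¹ ≡ 14 (mod 17), so λ ≡ 3.
  x = λ² - 7 - 1 = 9 - 8 ≡ 1; y = λ·(7 - 1) - 13 ≡ 5. → (1, 5)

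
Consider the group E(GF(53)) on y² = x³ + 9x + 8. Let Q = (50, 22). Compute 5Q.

Double-and-add on 5 = (101)₂. Start with Q = (50, 22) for the leading 1-bit.
double: tangent at (50, 22): λ = (3·50² + 9)/(2·22) ≡ 36/44. 44⁻¹ ≡ 47 (mod 53) since 44·47 = 2068 ≡ 1, so λ ≡ 36·47 ≡ 49.
  x = λ² - 50 - 50 = 2401 - 100 ≡ 22; y = λ·(50 - 22) - 22 ≡ 25. → (22, 25)
double: tangent at (22, 25): λ = (3·22² + 9)/(2·25) ≡ 30/50. 50⁻¹ ≡ 35 (mod 53), so λ ≡ 30·35 ≡ 43.
  x = λ² - 22 - 22 = 1849 - 44 ≡ 3; y = λ·(22 - 3) - 25 ≡ 50. → (3, 50)
add Q: (3, 50) + (50, 22). λ = (22 - 50)/(50 - 3) ≡ 25/47 mod 53. 47⁻¹ ≡ 44 (mod 53), so λ ≡ 40.
  x = λ² - 3 - 50 = 1600 - 53 ≡ 10; y = λ·(3 - 10) - 50 ≡ 41. → (10, 41)

(10, 41)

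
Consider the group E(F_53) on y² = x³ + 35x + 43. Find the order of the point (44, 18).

9

2P: tangent at (44, 18): λ = (3·44² + 35)/(2·18) ≡ 13/36. 36⁻¹ ≡ 28 (mod 53), so λ ≡ 13·28 ≡ 46.
  x = λ² - 44 - 44 = 2116 - 88 ≡ 14; y = λ·(44 - 14) - 18 ≡ 37. → (14, 37)
3P: (14, 37) + (44, 18). λ = (18 - 37)/(44 - 14) ≡ 34/30 mod 53. 30⁻¹ ≡ 23 (mod 53), so λ ≡ 40.
  x = λ² - 14 - 44 = 1600 - 58 ≡ 5; y = λ·(14 - 5) - 37 ≡ 5. → (5, 5)
4P: (5, 5) + (44, 18). λ = (18 - 5)/(44 - 5) ≡ 13/39 mod 53. 39⁻¹ ≡ 34 (mod 53), so λ ≡ 18.
  x = λ² - 5 - 44 = 324 - 49 ≡ 10; y = λ·(5 - 10) - 5 ≡ 11. → (10, 11)
5P: (10, 11) + (44, 18). λ = (18 - 11)/(44 - 10) ≡ 7/34 mod 53. 34⁻¹ ≡ 39 (mod 53) since 34·39 = 1326 ≡ 1, so λ ≡ 8.
  x = λ² - 10 - 44 = 64 - 54 ≡ 10; y = λ·(10 - 10) - 11 ≡ 42. → (10, 42)
6P: (10, 42) + (44, 18). λ = (18 - 42)/(44 - 10) ≡ 29/34 mod 53. 34⁻¹ ≡ 39 (mod 53), so λ ≡ 18.
  x = λ² - 10 - 44 = 324 - 54 ≡ 5; y = λ·(10 - 5) - 42 ≡ 48. → (5, 48)
7P: (5, 48) + (44, 18). λ = (18 - 48)/(44 - 5) ≡ 23/39 mod 53. 39⁻¹ ≡ 34 (mod 53) since 39·34 = 1326 ≡ 1, so λ ≡ 40.
  x = λ² - 5 - 44 = 1600 - 49 ≡ 14; y = λ·(5 - 14) - 48 ≡ 16. → (14, 16)
8P: (14, 16) + (44, 18). λ = (18 - 16)/(44 - 14) ≡ 2/30 mod 53. 30⁻¹ ≡ 23 (mod 53), so λ ≡ 46.
  x = λ² - 14 - 44 = 2116 - 58 ≡ 44; y = λ·(14 - 44) - 16 ≡ 35. → (44, 35)
9P: (44, 35) + (44, 18): same x and y₁ ≡ -y₂, so the sum is 𝒪.
9P = 𝒪, so the order is 9.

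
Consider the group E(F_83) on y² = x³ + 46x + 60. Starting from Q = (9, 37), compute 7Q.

(73, 54)

Repeated addition: build up to 7Q.
2Q: tangent at (9, 37): λ = (3·9² + 46)/(2·37) ≡ 40/74. 74⁻¹ ≡ 46 (mod 83) since 74·46 = 3404 ≡ 1, so λ ≡ 40·46 ≡ 14.
  x = λ² - 9 - 9 = 196 - 18 ≡ 12; y = λ·(9 - 12) - 37 ≡ 4. → (12, 4)
3Q: (12, 4) + (9, 37). λ = (37 - 4)/(9 - 12) ≡ 33/80 mod 83. 80⁻¹ ≡ 55 (mod 83) since 80·55 = 4400 ≡ 1, so λ ≡ 72.
  x = λ² - 12 - 9 = 5184 - 21 ≡ 17; y = λ·(12 - 17) - 4 ≡ 51. → (17, 51)
4Q: (17, 51) + (9, 37). λ = (37 - 51)/(9 - 17) ≡ 69/75 mod 83. 75⁻¹ ≡ 31 (mod 83), so λ ≡ 64.
  x = λ² - 17 - 9 = 4096 - 26 ≡ 3; y = λ·(17 - 3) - 51 ≡ 15. → (3, 15)
5Q: (3, 15) + (9, 37). λ = (37 - 15)/(9 - 3) ≡ 22/6 mod 83. 6⁻¹ ≡ 14 (mod 83), so λ ≡ 59.
  x = λ² - 3 - 9 = 3481 - 12 ≡ 66; y = λ·(3 - 66) - 15 ≡ 3. → (66, 3)
6Q: (66, 3) + (9, 37). λ = (37 - 3)/(9 - 66) ≡ 34/26 mod 83. 26⁻¹ ≡ 16 (mod 83), so λ ≡ 46.
  x = λ² - 66 - 9 = 2116 - 75 ≡ 49; y = λ·(66 - 49) - 3 ≡ 32. → (49, 32)
7Q: (49, 32) + (9, 37). λ = (37 - 32)/(9 - 49) ≡ 5/43 mod 83. 43⁻¹ ≡ 56 (mod 83) since 43·56 = 2408 ≡ 1, so λ ≡ 31.
  x = λ² - 49 - 9 = 961 - 58 ≡ 73; y = λ·(49 - 73) - 32 ≡ 54. → (73, 54)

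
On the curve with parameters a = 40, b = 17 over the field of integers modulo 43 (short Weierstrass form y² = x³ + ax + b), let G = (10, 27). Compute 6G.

Repeated addition: build up to 6G.
2G: tangent at (10, 27): λ = (3·10² + 40)/(2·27) ≡ 39/11. 11⁻¹ ≡ 4 (mod 43), so λ ≡ 39·4 ≡ 27.
  x = λ² - 10 - 10 = 729 - 20 ≡ 21; y = λ·(10 - 21) - 27 ≡ 20. → (21, 20)
3G: (21, 20) + (10, 27). λ = (27 - 20)/(10 - 21) ≡ 7/32 mod 43. 32⁻¹ ≡ 39 (mod 43) since 32·39 = 1248 ≡ 1, so λ ≡ 15.
  x = λ² - 21 - 10 = 225 - 31 ≡ 22; y = λ·(21 - 22) - 20 ≡ 8. → (22, 8)
4G: (22, 8) + (10, 27). λ = (27 - 8)/(10 - 22) ≡ 19/31 mod 43. 31⁻¹ ≡ 25 (mod 43) since 31·25 = 775 ≡ 1, so λ ≡ 2.
  x = λ² - 22 - 10 = 4 - 32 ≡ 15; y = λ·(22 - 15) - 8 ≡ 6. → (15, 6)
5G: (15, 6) + (10, 27). λ = (27 - 6)/(10 - 15) ≡ 21/38 mod 43. 38⁻¹ ≡ 17 (mod 43) since 38·17 = 646 ≡ 1, so λ ≡ 13.
  x = λ² - 15 - 10 = 169 - 25 ≡ 15; y = λ·(15 - 15) - 6 ≡ 37. → (15, 37)
6G: (15, 37) + (10, 27). λ = (27 - 37)/(10 - 15) ≡ 33/38 mod 43. 38⁻¹ ≡ 17 (mod 43) since 38·17 = 646 ≡ 1, so λ ≡ 2.
  x = λ² - 15 - 10 = 4 - 25 ≡ 22; y = λ·(15 - 22) - 37 ≡ 35. → (22, 35)

(22, 35)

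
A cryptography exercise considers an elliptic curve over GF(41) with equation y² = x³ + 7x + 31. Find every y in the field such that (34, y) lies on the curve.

x³ + 7x + 31 = 39573 ≡ 8 (mod 41).
Square roots of 8 mod 41: 7 and 34 (since 7² = 49 ≡ 8).

7, 34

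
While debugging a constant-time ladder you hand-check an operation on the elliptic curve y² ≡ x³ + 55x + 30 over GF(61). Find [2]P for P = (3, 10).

tangent at (3, 10): λ = (3·3² + 55)/(2·10) ≡ 21/20. 20⁻¹ ≡ 58 (mod 61), so λ ≡ 21·58 ≡ 59.
  x = λ² - 3 - 3 = 3481 - 6 ≡ 59; y = λ·(3 - 59) - 10 ≡ 41. → (59, 41)

(59, 41)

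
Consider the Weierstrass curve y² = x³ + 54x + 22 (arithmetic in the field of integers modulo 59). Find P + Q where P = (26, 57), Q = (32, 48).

(18, 49)

(26, 57) + (32, 48). λ = (48 - 57)/(32 - 26) ≡ 50/6 mod 59. 6⁻¹ ≡ 10 (mod 59), so λ ≡ 28.
  x = λ² - 26 - 32 = 784 - 58 ≡ 18; y = λ·(26 - 18) - 57 ≡ 49. → (18, 49)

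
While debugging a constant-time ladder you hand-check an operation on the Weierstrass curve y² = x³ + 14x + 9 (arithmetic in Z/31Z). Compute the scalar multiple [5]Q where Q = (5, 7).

Double-and-add on 5 = (101)₂. Start with Q = (5, 7) for the leading 1-bit.
double: tangent at (5, 7): λ = (3·5² + 14)/(2·7) ≡ 27/14. 14⁻¹ ≡ 20 (mod 31), so λ ≡ 27·20 ≡ 13.
  x = λ² - 5 - 5 = 169 - 10 ≡ 4; y = λ·(5 - 4) - 7 ≡ 6. → (4, 6)
double: tangent at (4, 6): λ = (3·4² + 14)/(2·6) ≡ 0/12. 12⁻¹ ≡ 13 (mod 31) since 12·13 = 156 ≡ 1, so λ ≡ 0·13 ≡ 0.
  x = λ² - 4 - 4 = 0 - 8 ≡ 23; y = λ·(4 - 23) - 6 ≡ 25. → (23, 25)
add Q: (23, 25) + (5, 7). λ = (7 - 25)/(5 - 23) ≡ 13/13 mod 31. 13⁻¹ ≡ 12 (mod 31) since 13·12 = 156 ≡ 1, so λ ≡ 1.
  x = λ² - 23 - 5 = 1 - 28 ≡ 4; y = λ·(23 - 4) - 25 ≡ 25. → (4, 25)

(4, 25)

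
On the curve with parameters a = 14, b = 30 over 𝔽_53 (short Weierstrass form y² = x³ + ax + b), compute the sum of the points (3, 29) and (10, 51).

(3, 29) + (10, 51). λ = (51 - 29)/(10 - 3) ≡ 22/7 mod 53. 7⁻¹ ≡ 38 (mod 53), so λ ≡ 41.
  x = λ² - 3 - 10 = 1681 - 13 ≡ 25; y = λ·(3 - 25) - 29 ≡ 23. → (25, 23)

(25, 23)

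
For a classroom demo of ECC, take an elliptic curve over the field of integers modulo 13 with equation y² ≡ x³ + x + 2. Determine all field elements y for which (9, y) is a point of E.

x³ + 1x + 2 = 740 ≡ 12 (mod 13).
Square roots of 12 mod 13: 5 and 8 (since 5² = 25 ≡ 12).

5, 8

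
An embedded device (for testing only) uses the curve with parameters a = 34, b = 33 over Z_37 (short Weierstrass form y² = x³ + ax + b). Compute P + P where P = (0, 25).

(11, 6)

tangent at (0, 25): λ = (3·0² + 34)/(2·25) ≡ 34/13. 13⁻¹ ≡ 20 (mod 37), so λ ≡ 34·20 ≡ 14.
  x = λ² - 0 - 0 = 196 - 0 ≡ 11; y = λ·(0 - 11) - 25 ≡ 6. → (11, 6)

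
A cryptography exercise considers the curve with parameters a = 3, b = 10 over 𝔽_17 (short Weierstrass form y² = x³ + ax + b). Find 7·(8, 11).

Write P = (8, 11).
Double-and-add on 7 = (111)₂. Start with P = (8, 11) for the leading 1-bit.
double: tangent at (8, 11): λ = (3·8² + 3)/(2·11) ≡ 8/5. 5⁻¹ ≡ 7 (mod 17) since 5·7 = 35 ≡ 1, so λ ≡ 8·7 ≡ 5.
  x = λ² - 8 - 8 = 25 - 16 ≡ 9; y = λ·(8 - 9) - 11 ≡ 1. → (9, 1)
add P: (9, 1) + (8, 11). λ = (11 - 1)/(8 - 9) ≡ 10/16 mod 17. 16⁻¹ ≡ 16 (mod 17), so λ ≡ 7.
  x = λ² - 9 - 8 = 49 - 17 ≡ 15; y = λ·(9 - 15) - 1 ≡ 8. → (15, 8)
double: tangent at (15, 8): λ = (3·15² + 3)/(2·8) ≡ 15/16. 16⁻¹ ≡ 16 (mod 17), so λ ≡ 15·16 ≡ 2.
  x = λ² - 15 - 15 = 4 - 30 ≡ 8; y = λ·(15 - 8) - 8 ≡ 6. → (8, 6)
add P: (8, 6) + (8, 11): same x and y₁ ≡ -y₂, so the sum is ∞.

O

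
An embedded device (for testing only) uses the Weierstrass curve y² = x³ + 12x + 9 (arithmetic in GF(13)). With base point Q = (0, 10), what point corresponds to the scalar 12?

Double-and-add on 12 = (1100)₂. Start with Q = (0, 10) for the leading 1-bit.
double: tangent at (0, 10): λ = (3·0² + 12)/(2·10) ≡ 12/7. 7⁻¹ ≡ 2 (mod 13), so λ ≡ 12·2 ≡ 11.
  x = λ² - 0 - 0 = 121 - 0 ≡ 4; y = λ·(0 - 4) - 10 ≡ 11. → (4, 11)
add Q: (4, 11) + (0, 10). λ = (10 - 11)/(0 - 4) ≡ 12/9 mod 13. 9⁻¹ ≡ 3 (mod 13) since 9·3 = 27 ≡ 1, so λ ≡ 10.
  x = λ² - 4 - 0 = 100 - 4 ≡ 5; y = λ·(4 - 5) - 11 ≡ 5. → (5, 5)
double: tangent at (5, 5): λ = (3·5² + 12)/(2·5) ≡ 9/10. 10⁻¹ ≡ 4 (mod 13), so λ ≡ 9·4 ≡ 10.
  x = λ² - 5 - 5 = 100 - 10 ≡ 12; y = λ·(5 - 12) - 5 ≡ 3. → (12, 3)
double: tangent at (12, 3): λ = (3·12² + 12)/(2·3) ≡ 2/6. 6⁻¹ ≡ 11 (mod 13), so λ ≡ 2·11 ≡ 9.
  x = λ² - 12 - 12 = 81 - 24 ≡ 5; y = λ·(12 - 5) - 3 ≡ 8. → (5, 8)

(5, 8)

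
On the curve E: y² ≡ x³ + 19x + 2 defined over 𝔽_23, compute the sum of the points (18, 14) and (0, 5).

(11, 1)

(18, 14) + (0, 5). λ = (5 - 14)/(0 - 18) ≡ 14/5 mod 23. 5⁻¹ ≡ 14 (mod 23) since 5·14 = 70 ≡ 1, so λ ≡ 12.
  x = λ² - 18 - 0 = 144 - 18 ≡ 11; y = λ·(18 - 11) - 14 ≡ 1. → (11, 1)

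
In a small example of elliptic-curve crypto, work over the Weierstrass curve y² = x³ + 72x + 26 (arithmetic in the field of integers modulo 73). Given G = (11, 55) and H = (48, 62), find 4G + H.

First 4G:
Double-and-add on 4 = (100)₂. Start with G = (11, 55) for the leading 1-bit.
double: tangent at (11, 55): λ = (3·11² + 72)/(2·55) ≡ 70/37. 37⁻¹ ≡ 2 (mod 73), so λ ≡ 70·2 ≡ 67.
  x = λ² - 11 - 11 = 4489 - 22 ≡ 14; y = λ·(11 - 14) - 55 ≡ 36. → (14, 36)
double: tangent at (14, 36): λ = (3·14² + 72)/(2·36) ≡ 3/72. 72⁻¹ ≡ 72 (mod 73) since 72·72 = 5184 ≡ 1, so λ ≡ 3·72 ≡ 70.
  x = λ² - 14 - 14 = 4900 - 28 ≡ 54; y = λ·(14 - 54) - 36 ≡ 11. → (54, 11)
4G = (54, 11).
Finally 4G + H:
(54, 11) + (48, 62). λ = (62 - 11)/(48 - 54) ≡ 51/67 mod 73. 67⁻¹ ≡ 12 (mod 73) since 67·12 = 804 ≡ 1, so λ ≡ 28.
  x = λ² - 54 - 48 = 784 - 102 ≡ 25; y = λ·(54 - 25) - 11 ≡ 71. → (25, 71)

(25, 71)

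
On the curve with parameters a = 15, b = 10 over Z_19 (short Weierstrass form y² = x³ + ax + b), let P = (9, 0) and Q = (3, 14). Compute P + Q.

(9, 0) + (3, 14). λ = (14 - 0)/(3 - 9) ≡ 14/13 mod 19. 13⁻¹ ≡ 3 (mod 19), so λ ≡ 4.
  x = λ² - 9 - 3 = 16 - 12 ≡ 4; y = λ·(9 - 4) - 0 ≡ 1. → (4, 1)

(4, 1)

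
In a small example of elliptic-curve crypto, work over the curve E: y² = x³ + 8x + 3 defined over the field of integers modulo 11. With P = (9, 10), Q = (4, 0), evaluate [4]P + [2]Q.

First 4P:
Repeated addition: build up to 4P.
2P: tangent at (9, 10): λ = (3·9² + 8)/(2·10) ≡ 9/9. 9⁻¹ ≡ 5 (mod 11), so λ ≡ 9·5 ≡ 1.
  x = λ² - 9 - 9 = 1 - 18 ≡ 5; y = λ·(9 - 5) - 10 ≡ 5. → (5, 5)
3P: (5, 5) + (9, 10). λ = (10 - 5)/(9 - 5) ≡ 5/4 mod 11. 4⁻¹ ≡ 3 (mod 11), so λ ≡ 4.
  x = λ² - 5 - 9 = 16 - 14 ≡ 2; y = λ·(5 - 2) - 5 ≡ 7. → (2, 7)
4P: (2, 7) + (9, 10). λ = (10 - 7)/(9 - 2) ≡ 3/7 mod 11. 7⁻¹ ≡ 8 (mod 11), so λ ≡ 2.
  x = λ² - 2 - 9 = 4 - 11 ≡ 4; y = λ·(2 - 4) - 7 ≡ 0. → (4, 0)
4P = (4, 0).
Next 2Q:
Repeated addition: build up to 2Q.
2Q: (4, 0) + (4, 0): same x and y₁ ≡ -y₂, so the sum is ∞.
2Q = ∞.
Finally 4P + 2Q:
(4, 0) + ∞ = (4, 0) (identity).

(4, 0)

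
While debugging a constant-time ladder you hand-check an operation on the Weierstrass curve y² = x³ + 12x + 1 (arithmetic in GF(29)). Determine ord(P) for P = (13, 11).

12

2P: tangent at (13, 11): λ = (3·13² + 12)/(2·11) ≡ 26/22. 22⁻¹ ≡ 4 (mod 29), so λ ≡ 26·4 ≡ 17.
  x = λ² - 13 - 13 = 289 - 26 ≡ 2; y = λ·(13 - 2) - 11 ≡ 2. → (2, 2)
3P: (2, 2) + (13, 11). λ = (11 - 2)/(13 - 2) ≡ 9/11 mod 29. 11⁻¹ ≡ 8 (mod 29) since 11·8 = 88 ≡ 1, so λ ≡ 14.
  x = λ² - 2 - 13 = 196 - 15 ≡ 7; y = λ·(2 - 7) - 2 ≡ 15. → (7, 15)
4P: (7, 15) + (13, 11). λ = (11 - 15)/(13 - 7) ≡ 25/6 mod 29. 6⁻¹ ≡ 5 (mod 29), so λ ≡ 9.
  x = λ² - 7 - 13 = 81 - 20 ≡ 3; y = λ·(7 - 3) - 15 ≡ 21. → (3, 21)
5P: (3, 21) + (13, 11). λ = (11 - 21)/(13 - 3) ≡ 19/10 mod 29. 10⁻¹ ≡ 3 (mod 29), so λ ≡ 28.
  x = λ² - 3 - 13 = 784 - 16 ≡ 14; y = λ·(3 - 14) - 21 ≡ 19. → (14, 19)
6P: (14, 19) + (13, 11). λ = (11 - 19)/(13 - 14) ≡ 21/28 mod 29. 28⁻¹ ≡ 28 (mod 29), so λ ≡ 8.
  x = λ² - 14 - 13 = 64 - 27 ≡ 8; y = λ·(14 - 8) - 19 ≡ 0. → (8, 0)
7P: (8, 0) + (13, 11). λ = (11 - 0)/(13 - 8) ≡ 11/5 mod 29. 5⁻¹ ≡ 6 (mod 29), so λ ≡ 8.
  x = λ² - 8 - 13 = 64 - 21 ≡ 14; y = λ·(8 - 14) - 0 ≡ 10. → (14, 10)
8P: (14, 10) + (13, 11). λ = (11 - 10)/(13 - 14) ≡ 1/28 mod 29. 28⁻¹ ≡ 28 (mod 29) since 28·28 = 784 ≡ 1, so λ ≡ 28.
  x = λ² - 14 - 13 = 784 - 27 ≡ 3; y = λ·(14 - 3) - 10 ≡ 8. → (3, 8)
9P: (3, 8) + (13, 11). λ = (11 - 8)/(13 - 3) ≡ 3/10 mod 29. 10⁻¹ ≡ 3 (mod 29), so λ ≡ 9.
  x = λ² - 3 - 13 = 81 - 16 ≡ 7; y = λ·(3 - 7) - 8 ≡ 14. → (7, 14)
10P: (7, 14) + (13, 11). λ = (11 - 14)/(13 - 7) ≡ 26/6 mod 29. 6⁻¹ ≡ 5 (mod 29) since 6·5 = 30 ≡ 1, so λ ≡ 14.
  x = λ² - 7 - 13 = 196 - 20 ≡ 2; y = λ·(7 - 2) - 14 ≡ 27. → (2, 27)
11P: (2, 27) + (13, 11). λ = (11 - 27)/(13 - 2) ≡ 13/11 mod 29. 11⁻¹ ≡ 8 (mod 29), so λ ≡ 17.
  x = λ² - 2 - 13 = 289 - 15 ≡ 13; y = λ·(2 - 13) - 27 ≡ 18. → (13, 18)
12P: (13, 18) + (13, 11): same x and y₁ ≡ -y₂, so the sum is O.
12P = O, so the order is 12.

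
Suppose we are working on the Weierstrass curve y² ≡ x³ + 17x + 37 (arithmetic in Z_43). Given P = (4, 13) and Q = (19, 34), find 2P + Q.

(26, 34)

First 2P:
Repeated addition: build up to 2P.
2P: tangent at (4, 13): λ = (3·4² + 17)/(2·13) ≡ 22/26. 26⁻¹ ≡ 5 (mod 43), so λ ≡ 22·5 ≡ 24.
  x = λ² - 4 - 4 = 576 - 8 ≡ 9; y = λ·(4 - 9) - 13 ≡ 39. → (9, 39)
2P = (9, 39).
Finally 2P + Q:
(9, 39) + (19, 34). λ = (34 - 39)/(19 - 9) ≡ 38/10 mod 43. 10⁻¹ ≡ 13 (mod 43), so λ ≡ 21.
  x = λ² - 9 - 19 = 441 - 28 ≡ 26; y = λ·(9 - 26) - 39 ≡ 34. → (26, 34)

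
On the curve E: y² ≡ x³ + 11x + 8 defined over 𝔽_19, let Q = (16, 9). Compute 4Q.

Repeated addition: build up to 4Q.
2Q: tangent at (16, 9): λ = (3·16² + 11)/(2·9) ≡ 0/18. 18⁻¹ ≡ 18 (mod 19), so λ ≡ 0·18 ≡ 0.
  x = λ² - 16 - 16 = 0 - 32 ≡ 6; y = λ·(16 - 6) - 9 ≡ 10. → (6, 10)
3Q: (6, 10) + (16, 9). λ = (9 - 10)/(16 - 6) ≡ 18/10 mod 19. 10⁻¹ ≡ 2 (mod 19), so λ ≡ 17.
  x = λ² - 6 - 16 = 289 - 22 ≡ 1; y = λ·(6 - 1) - 10 ≡ 18. → (1, 18)
4Q: (1, 18) + (16, 9). λ = (9 - 18)/(16 - 1) ≡ 10/15 mod 19. 15⁻¹ ≡ 14 (mod 19), so λ ≡ 7.
  x = λ² - 1 - 16 = 49 - 17 ≡ 13; y = λ·(1 - 13) - 18 ≡ 12. → (13, 12)

(13, 12)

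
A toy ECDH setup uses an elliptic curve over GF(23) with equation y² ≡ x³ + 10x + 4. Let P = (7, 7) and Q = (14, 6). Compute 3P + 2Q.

First 3P:
Repeated addition: build up to 3P.
2P: tangent at (7, 7): λ = (3·7² + 10)/(2·7) ≡ 19/14. 14⁻¹ ≡ 5 (mod 23), so λ ≡ 19·5 ≡ 3.
  x = λ² - 7 - 7 = 9 - 14 ≡ 18; y = λ·(7 - 18) - 7 ≡ 6. → (18, 6)
3P: (18, 6) + (7, 7). λ = (7 - 6)/(7 - 18) ≡ 1/12 mod 23. 12⁻¹ ≡ 2 (mod 23), so λ ≡ 2.
  x = λ² - 18 - 7 = 4 - 25 ≡ 2; y = λ·(18 - 2) - 6 ≡ 3. → (2, 3)
3P = (2, 3).
Next 2Q:
Repeated addition: build up to 2Q.
2Q: tangent at (14, 6): λ = (3·14² + 10)/(2·6) ≡ 0/12. 12⁻¹ ≡ 2 (mod 23), so λ ≡ 0·2 ≡ 0.
  x = λ² - 14 - 14 = 0 - 28 ≡ 18; y = λ·(14 - 18) - 6 ≡ 17. → (18, 17)
2Q = (18, 17).
Finally 3P + 2Q:
(2, 3) + (18, 17). λ = (17 - 3)/(18 - 2) ≡ 14/16 mod 23. 16⁻¹ ≡ 13 (mod 23), so λ ≡ 21.
  x = λ² - 2 - 18 = 441 - 20 ≡ 7; y = λ·(2 - 7) - 3 ≡ 7. → (7, 7)

(7, 7)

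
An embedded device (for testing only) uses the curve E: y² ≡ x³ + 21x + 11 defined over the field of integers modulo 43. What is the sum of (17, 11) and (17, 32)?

O

The two points share x = 17 and their y-coordinates satisfy 11 + 32 ≡ 0 (mod 43), so they are inverses. Their sum is 𝒪.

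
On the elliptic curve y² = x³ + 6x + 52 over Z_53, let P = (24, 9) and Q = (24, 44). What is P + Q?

The two points share x = 24 and their y-coordinates satisfy 9 + 44 ≡ 0 (mod 53), so they are inverses. Their sum is 𝒪.

O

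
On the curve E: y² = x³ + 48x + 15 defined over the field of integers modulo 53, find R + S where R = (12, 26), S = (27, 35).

(8, 40)

(12, 26) + (27, 35). λ = (35 - 26)/(27 - 12) ≡ 9/15 mod 53. 15⁻¹ ≡ 46 (mod 53), so λ ≡ 43.
  x = λ² - 12 - 27 = 1849 - 39 ≡ 8; y = λ·(12 - 8) - 26 ≡ 40. → (8, 40)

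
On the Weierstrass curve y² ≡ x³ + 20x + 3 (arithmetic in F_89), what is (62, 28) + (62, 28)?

(44, 87)

tangent at (62, 28): λ = (3·62² + 20)/(2·28) ≡ 71/56. 56⁻¹ ≡ 62 (mod 89) since 56·62 = 3472 ≡ 1, so λ ≡ 71·62 ≡ 41.
  x = λ² - 62 - 62 = 1681 - 124 ≡ 44; y = λ·(62 - 44) - 28 ≡ 87. → (44, 87)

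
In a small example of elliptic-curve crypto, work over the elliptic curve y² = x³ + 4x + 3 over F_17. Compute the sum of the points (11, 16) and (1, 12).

(11, 16) + (1, 12). λ = (12 - 16)/(1 - 11) ≡ 13/7 mod 17. 7⁻¹ ≡ 5 (mod 17) since 7·5 = 35 ≡ 1, so λ ≡ 14.
  x = λ² - 11 - 1 = 196 - 12 ≡ 14; y = λ·(11 - 14) - 16 ≡ 10. → (14, 10)

(14, 10)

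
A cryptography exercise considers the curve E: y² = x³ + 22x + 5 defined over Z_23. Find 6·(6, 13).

(3, 11)

Write G = (6, 13).
Double-and-add on 6 = (110)₂. Start with G = (6, 13) for the leading 1-bit.
double: tangent at (6, 13): λ = (3·6² + 22)/(2·13) ≡ 15/3. 3⁻¹ ≡ 8 (mod 23) since 3·8 = 24 ≡ 1, so λ ≡ 15·8 ≡ 5.
  x = λ² - 6 - 6 = 25 - 12 ≡ 13; y = λ·(6 - 13) - 13 ≡ 21. → (13, 21)
add G: (13, 21) + (6, 13). λ = (13 - 21)/(6 - 13) ≡ 15/16 mod 23. 16⁻¹ ≡ 13 (mod 23), so λ ≡ 11.
  x = λ² - 13 - 6 = 121 - 19 ≡ 10; y = λ·(13 - 10) - 21 ≡ 12. → (10, 12)
double: tangent at (10, 12): λ = (3·10² + 22)/(2·12) ≡ 0/1. 1⁻¹ ≡ 1 (mod 23), so λ ≡ 0·1 ≡ 0.
  x = λ² - 10 - 10 = 0 - 20 ≡ 3; y = λ·(10 - 3) - 12 ≡ 11. → (3, 11)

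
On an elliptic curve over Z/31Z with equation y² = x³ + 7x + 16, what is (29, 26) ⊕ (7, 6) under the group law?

(29, 26) + (7, 6). λ = (6 - 26)/(7 - 29) ≡ 11/9 mod 31. 9⁻¹ ≡ 7 (mod 31) since 9·7 = 63 ≡ 1, so λ ≡ 15.
  x = λ² - 29 - 7 = 225 - 36 ≡ 3; y = λ·(29 - 3) - 26 ≡ 23. → (3, 23)

(3, 23)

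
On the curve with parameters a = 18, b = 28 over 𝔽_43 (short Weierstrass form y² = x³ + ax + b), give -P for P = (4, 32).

-(4, 32) = (4, -32 mod 43) = (4, 11).

(4, 11)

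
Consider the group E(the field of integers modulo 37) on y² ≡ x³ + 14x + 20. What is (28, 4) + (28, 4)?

tangent at (28, 4): λ = (3·28² + 14)/(2·4) ≡ 35/8. 8⁻¹ ≡ 14 (mod 37) since 8·14 = 112 ≡ 1, so λ ≡ 35·14 ≡ 9.
  x = λ² - 28 - 28 = 81 - 56 ≡ 25; y = λ·(28 - 25) - 4 ≡ 23. → (25, 23)

(25, 23)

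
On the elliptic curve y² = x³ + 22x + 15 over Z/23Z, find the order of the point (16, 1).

9

2P: tangent at (16, 1): λ = (3·16² + 22)/(2·1) ≡ 8/2. 2⁻¹ ≡ 12 (mod 23) since 2·12 = 24 ≡ 1, so λ ≡ 8·12 ≡ 4.
  x = λ² - 16 - 16 = 16 - 32 ≡ 7; y = λ·(16 - 7) - 1 ≡ 12. → (7, 12)
3P: (7, 12) + (16, 1). λ = (1 - 12)/(16 - 7) ≡ 12/9 mod 23. 9⁻¹ ≡ 18 (mod 23) since 9·18 = 162 ≡ 1, so λ ≡ 9.
  x = λ² - 7 - 16 = 81 - 23 ≡ 12; y = λ·(7 - 12) - 12 ≡ 12. → (12, 12)
4P: (12, 12) + (16, 1). λ = (1 - 12)/(16 - 12) ≡ 12/4 mod 23. 4⁻¹ ≡ 6 (mod 23), so λ ≡ 3.
  x = λ² - 12 - 16 = 9 - 28 ≡ 4; y = λ·(12 - 4) - 12 ≡ 12. → (4, 12)
5P: (4, 12) + (16, 1). λ = (1 - 12)/(16 - 4) ≡ 12/12 mod 23. 12⁻¹ ≡ 2 (mod 23), so λ ≡ 1.
  x = λ² - 4 - 16 = 1 - 20 ≡ 4; y = λ·(4 - 4) - 12 ≡ 11. → (4, 11)
6P: (4, 11) + (16, 1). λ = (1 - 11)/(16 - 4) ≡ 13/12 mod 23. 12⁻¹ ≡ 2 (mod 23), so λ ≡ 3.
  x = λ² - 4 - 16 = 9 - 20 ≡ 12; y = λ·(4 - 12) - 11 ≡ 11. → (12, 11)
7P: (12, 11) + (16, 1). λ = (1 - 11)/(16 - 12) ≡ 13/4 mod 23. 4⁻¹ ≡ 6 (mod 23), so λ ≡ 9.
  x = λ² - 12 - 16 = 81 - 28 ≡ 7; y = λ·(12 - 7) - 11 ≡ 11. → (7, 11)
8P: (7, 11) + (16, 1). λ = (1 - 11)/(16 - 7) ≡ 13/9 mod 23. 9⁻¹ ≡ 18 (mod 23), so λ ≡ 4.
  x = λ² - 7 - 16 = 16 - 23 ≡ 16; y = λ·(7 - 16) - 11 ≡ 22. → (16, 22)
9P: (16, 22) + (16, 1): same x and y₁ ≡ -y₂, so the sum is O.
9P = O, so the order is 9.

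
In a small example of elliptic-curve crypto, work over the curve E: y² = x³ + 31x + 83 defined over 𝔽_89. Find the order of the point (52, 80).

10

2P: tangent at (52, 80): λ = (3·52² + 31)/(2·80) ≡ 44/71. 71⁻¹ ≡ 84 (mod 89) since 71·84 = 5964 ≡ 1, so λ ≡ 44·84 ≡ 47.
  x = λ² - 52 - 52 = 2209 - 104 ≡ 58; y = λ·(52 - 58) - 80 ≡ 83. → (58, 83)
3P: (58, 83) + (52, 80). λ = (80 - 83)/(52 - 58) ≡ 86/83 mod 89. 83⁻¹ ≡ 74 (mod 89), so λ ≡ 45.
  x = λ² - 58 - 52 = 2025 - 110 ≡ 46; y = λ·(58 - 46) - 83 ≡ 12. → (46, 12)
4P: (46, 12) + (52, 80). λ = (80 - 12)/(52 - 46) ≡ 68/6 mod 89. 6⁻¹ ≡ 15 (mod 89), so λ ≡ 41.
  x = λ² - 46 - 52 = 1681 - 98 ≡ 70; y = λ·(46 - 70) - 12 ≡ 72. → (70, 72)
5P: (70, 72) + (52, 80). λ = (80 - 72)/(52 - 70) ≡ 8/71 mod 89. 71⁻¹ ≡ 84 (mod 89), so λ ≡ 49.
  x = λ² - 70 - 52 = 2401 - 122 ≡ 54; y = λ·(70 - 54) - 72 ≡ 0. → (54, 0)
6P: (54, 0) + (52, 80). λ = (80 - 0)/(52 - 54) ≡ 80/87 mod 89. 87⁻¹ ≡ 44 (mod 89) since 87·44 = 3828 ≡ 1, so λ ≡ 49.
  x = λ² - 54 - 52 = 2401 - 106 ≡ 70; y = λ·(54 - 70) - 0 ≡ 17. → (70, 17)
7P: (70, 17) + (52, 80). λ = (80 - 17)/(52 - 70) ≡ 63/71 mod 89. 71⁻¹ ≡ 84 (mod 89) since 71·84 = 5964 ≡ 1, so λ ≡ 41.
  x = λ² - 70 - 52 = 1681 - 122 ≡ 46; y = λ·(70 - 46) - 17 ≡ 77. → (46, 77)
8P: (46, 77) + (52, 80). λ = (80 - 77)/(52 - 46) ≡ 3/6 mod 89. 6⁻¹ ≡ 15 (mod 89) since 6·15 = 90 ≡ 1, so λ ≡ 45.
  x = λ² - 46 - 52 = 2025 - 98 ≡ 58; y = λ·(46 - 58) - 77 ≡ 6. → (58, 6)
9P: (58, 6) + (52, 80). λ = (80 - 6)/(52 - 58) ≡ 74/83 mod 89. 83⁻¹ ≡ 74 (mod 89) since 83·74 = 6142 ≡ 1, so λ ≡ 47.
  x = λ² - 58 - 52 = 2209 - 110 ≡ 52; y = λ·(58 - 52) - 6 ≡ 9. → (52, 9)
10P: (52, 9) + (52, 80): same x and y₁ ≡ -y₂, so the sum is O.
10P = O, so the order is 10.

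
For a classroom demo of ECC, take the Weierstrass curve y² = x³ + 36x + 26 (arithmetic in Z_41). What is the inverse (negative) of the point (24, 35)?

-(24, 35) = (24, -35 mod 41) = (24, 6).

(24, 6)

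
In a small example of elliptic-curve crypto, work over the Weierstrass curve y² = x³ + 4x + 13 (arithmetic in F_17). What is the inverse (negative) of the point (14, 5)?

-(14, 5) = (14, -5 mod 17) = (14, 12).

(14, 12)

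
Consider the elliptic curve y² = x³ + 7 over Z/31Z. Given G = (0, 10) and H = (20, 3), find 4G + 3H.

First 4G:
Double-and-add on 4 = (100)₂. Start with G = (0, 10) for the leading 1-bit.
double: tangent at (0, 10): λ = (3·0² + 0)/(2·10) ≡ 0/20. 20⁻¹ ≡ 14 (mod 31) since 20·14 = 280 ≡ 1, so λ ≡ 0·14 ≡ 0.
  x = λ² - 0 - 0 = 0 - 0 ≡ 0; y = λ·(0 - 0) - 10 ≡ 21. → (0, 21)
double: tangent at (0, 21): λ = (3·0² + 0)/(2·21) ≡ 0/11. 11⁻¹ ≡ 17 (mod 31), so λ ≡ 0·17 ≡ 0.
  x = λ² - 0 - 0 = 0 - 0 ≡ 0; y = λ·(0 - 0) - 21 ≡ 10. → (0, 10)
4G = (0, 10).
Next 3H:
Repeated addition: build up to 3H.
2H: tangent at (20, 3): λ = (3·20² + 0)/(2·3) ≡ 22/6. 6⁻¹ ≡ 26 (mod 31) since 6·26 = 156 ≡ 1, so λ ≡ 22·26 ≡ 14.
  x = λ² - 20 - 20 = 196 - 40 ≡ 1; y = λ·(20 - 1) - 3 ≡ 15. → (1, 15)
3H: (1, 15) + (20, 3). λ = (3 - 15)/(20 - 1) ≡ 19/19 mod 31. 19⁻¹ ≡ 18 (mod 31) since 19·18 = 342 ≡ 1, so λ ≡ 1.
  x = λ² - 1 - 20 = 1 - 21 ≡ 11; y = λ·(1 - 11) - 15 ≡ 6. → (11, 6)
3H = (11, 6).
Finally 4G + 3H:
(0, 10) + (11, 6). λ = (6 - 10)/(11 - 0) ≡ 27/11 mod 31. 11⁻¹ ≡ 17 (mod 31), so λ ≡ 25.
  x = λ² - 0 - 11 = 625 - 11 ≡ 25; y = λ·(0 - 25) - 10 ≡ 16. → (25, 16)

(25, 16)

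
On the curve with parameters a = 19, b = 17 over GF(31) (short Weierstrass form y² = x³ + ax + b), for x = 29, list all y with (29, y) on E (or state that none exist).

x³ + 19x + 17 = 24957 ≡ 2 (mod 31).
Square roots of 2 mod 31: 8 and 23 (since 8² = 64 ≡ 2).

8, 23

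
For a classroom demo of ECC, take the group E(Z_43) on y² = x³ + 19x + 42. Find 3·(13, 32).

Write G = (13, 32).
Repeated addition: build up to 3G.
2G: tangent at (13, 32): λ = (3·13² + 19)/(2·32) ≡ 10/21. 21⁻¹ ≡ 41 (mod 43), so λ ≡ 10·41 ≡ 23.
  x = λ² - 13 - 13 = 529 - 26 ≡ 30; y = λ·(13 - 30) - 32 ≡ 7. → (30, 7)
3G: (30, 7) + (13, 32). λ = (32 - 7)/(13 - 30) ≡ 25/26 mod 43. 26⁻¹ ≡ 5 (mod 43), so λ ≡ 39.
  x = λ² - 30 - 13 = 1521 - 43 ≡ 16; y = λ·(30 - 16) - 7 ≡ 23. → (16, 23)

(16, 23)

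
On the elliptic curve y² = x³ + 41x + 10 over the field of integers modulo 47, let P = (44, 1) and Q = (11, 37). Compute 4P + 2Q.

(45, 22)

First 4P:
Double-and-add on 4 = (100)₂. Start with P = (44, 1) for the leading 1-bit.
double: tangent at (44, 1): λ = (3·44² + 41)/(2·1) ≡ 21/2. 2⁻¹ ≡ 24 (mod 47), so λ ≡ 21·24 ≡ 34.
  x = λ² - 44 - 44 = 1156 - 88 ≡ 34; y = λ·(44 - 34) - 1 ≡ 10. → (34, 10)
double: tangent at (34, 10): λ = (3·34² + 41)/(2·10) ≡ 31/20. 20⁻¹ ≡ 40 (mod 47), so λ ≡ 31·40 ≡ 18.
  x = λ² - 34 - 34 = 324 - 68 ≡ 21; y = λ·(34 - 21) - 10 ≡ 36. → (21, 36)
4P = (21, 36).
Next 2Q:
Repeated addition: build up to 2Q.
2Q: tangent at (11, 37): λ = (3·11² + 41)/(2·37) ≡ 28/27. 27⁻¹ ≡ 7 (mod 47) since 27·7 = 189 ≡ 1, so λ ≡ 28·7 ≡ 8.
  x = λ² - 11 - 11 = 64 - 22 ≡ 42; y = λ·(11 - 42) - 37 ≡ 44. → (42, 44)
2Q = (42, 44).
Finally 4P + 2Q:
(21, 36) + (42, 44). λ = (44 - 36)/(42 - 21) ≡ 8/21 mod 47. 21⁻¹ ≡ 9 (mod 47) since 21·9 = 189 ≡ 1, so λ ≡ 25.
  x = λ² - 21 - 42 = 625 - 63 ≡ 45; y = λ·(21 - 45) - 36 ≡ 22. → (45, 22)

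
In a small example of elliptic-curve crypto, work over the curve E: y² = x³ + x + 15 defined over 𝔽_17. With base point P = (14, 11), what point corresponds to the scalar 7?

(0, 10)

Repeated addition: build up to 7P.
2P: tangent at (14, 11): λ = (3·14² + 1)/(2·11) ≡ 11/5. 5⁻¹ ≡ 7 (mod 17) since 5·7 = 35 ≡ 1, so λ ≡ 11·7 ≡ 9.
  x = λ² - 14 - 14 = 81 - 28 ≡ 2; y = λ·(14 - 2) - 11 ≡ 12. → (2, 12)
3P: (2, 12) + (14, 11). λ = (11 - 12)/(14 - 2) ≡ 16/12 mod 17. 12⁻¹ ≡ 10 (mod 17), so λ ≡ 7.
  x = λ² - 2 - 14 = 49 - 16 ≡ 16; y = λ·(2 - 16) - 12 ≡ 9. → (16, 9)
4P: (16, 9) + (14, 11). λ = (11 - 9)/(14 - 16) ≡ 2/15 mod 17. 15⁻¹ ≡ 8 (mod 17) since 15·8 = 120 ≡ 1, so λ ≡ 16.
  x = λ² - 16 - 14 = 256 - 30 ≡ 5; y = λ·(16 - 5) - 9 ≡ 14. → (5, 14)
5P: (5, 14) + (14, 11). λ = (11 - 14)/(14 - 5) ≡ 14/9 mod 17. 9⁻¹ ≡ 2 (mod 17), so λ ≡ 11.
  x = λ² - 5 - 14 = 121 - 19 ≡ 0; y = λ·(5 - 0) - 14 ≡ 7. → (0, 7)
6P: (0, 7) + (14, 11). λ = (11 - 7)/(14 - 0) ≡ 4/14 mod 17. 14⁻¹ ≡ 11 (mod 17), so λ ≡ 10.
  x = λ² - 0 - 14 = 100 - 14 ≡ 1; y = λ·(0 - 1) - 7 ≡ 0. → (1, 0)
7P: (1, 0) + (14, 11). λ = (11 - 0)/(14 - 1) ≡ 11/13 mod 17. 13⁻¹ ≡ 4 (mod 17), so λ ≡ 10.
  x = λ² - 1 - 14 = 100 - 15 ≡ 0; y = λ·(1 - 0) - 0 ≡ 10. → (0, 10)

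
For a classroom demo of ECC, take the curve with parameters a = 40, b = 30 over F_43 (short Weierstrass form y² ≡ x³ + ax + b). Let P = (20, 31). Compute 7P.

(27, 14)

Repeated addition: build up to 7P.
2P: tangent at (20, 31): λ = (3·20² + 40)/(2·31) ≡ 36/19. 19⁻¹ ≡ 34 (mod 43) since 19·34 = 646 ≡ 1, so λ ≡ 36·34 ≡ 20.
  x = λ² - 20 - 20 = 400 - 40 ≡ 16; y = λ·(20 - 16) - 31 ≡ 6. → (16, 6)
3P: (16, 6) + (20, 31). λ = (31 - 6)/(20 - 16) ≡ 25/4 mod 43. 4⁻¹ ≡ 11 (mod 43), so λ ≡ 17.
  x = λ² - 16 - 20 = 289 - 36 ≡ 38; y = λ·(16 - 38) - 6 ≡ 7. → (38, 7)
4P: (38, 7) + (20, 31). λ = (31 - 7)/(20 - 38) ≡ 24/25 mod 43. 25⁻¹ ≡ 31 (mod 43), so λ ≡ 13.
  x = λ² - 38 - 20 = 169 - 58 ≡ 25; y = λ·(38 - 25) - 7 ≡ 33. → (25, 33)
5P: (25, 33) + (20, 31). λ = (31 - 33)/(20 - 25) ≡ 41/38 mod 43. 38⁻¹ ≡ 17 (mod 43), so λ ≡ 9.
  x = λ² - 25 - 20 = 81 - 45 ≡ 36; y = λ·(25 - 36) - 33 ≡ 40. → (36, 40)
6P: (36, 40) + (20, 31). λ = (31 - 40)/(20 - 36) ≡ 34/27 mod 43. 27⁻¹ ≡ 8 (mod 43) since 27·8 = 216 ≡ 1, so λ ≡ 14.
  x = λ² - 36 - 20 = 196 - 56 ≡ 11; y = λ·(36 - 11) - 40 ≡ 9. → (11, 9)
7P: (11, 9) + (20, 31). λ = (31 - 9)/(20 - 11) ≡ 22/9 mod 43. 9⁻¹ ≡ 24 (mod 43) since 9·24 = 216 ≡ 1, so λ ≡ 12.
  x = λ² - 11 - 20 = 144 - 31 ≡ 27; y = λ·(11 - 27) - 9 ≡ 14. → (27, 14)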